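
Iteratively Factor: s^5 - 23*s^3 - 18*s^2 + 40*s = (s - 1)*(s^4 + s^3 - 22*s^2 - 40*s) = (s - 5)*(s - 1)*(s^3 + 6*s^2 + 8*s) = (s - 5)*(s - 1)*(s + 4)*(s^2 + 2*s) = (s - 5)*(s - 1)*(s + 2)*(s + 4)*(s)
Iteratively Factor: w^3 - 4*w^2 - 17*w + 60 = (w + 4)*(w^2 - 8*w + 15) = (w - 5)*(w + 4)*(w - 3)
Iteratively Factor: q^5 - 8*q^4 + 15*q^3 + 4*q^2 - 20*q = (q - 2)*(q^4 - 6*q^3 + 3*q^2 + 10*q) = (q - 2)^2*(q^3 - 4*q^2 - 5*q) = (q - 2)^2*(q + 1)*(q^2 - 5*q) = q*(q - 2)^2*(q + 1)*(q - 5)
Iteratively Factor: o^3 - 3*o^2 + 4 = (o - 2)*(o^2 - o - 2) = (o - 2)^2*(o + 1)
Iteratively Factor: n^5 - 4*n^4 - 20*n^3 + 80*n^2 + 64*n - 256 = (n - 4)*(n^4 - 20*n^2 + 64) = (n - 4)^2*(n^3 + 4*n^2 - 4*n - 16) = (n - 4)^2*(n - 2)*(n^2 + 6*n + 8) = (n - 4)^2*(n - 2)*(n + 4)*(n + 2)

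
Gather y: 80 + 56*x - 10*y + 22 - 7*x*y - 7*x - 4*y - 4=49*x + y*(-7*x - 14) + 98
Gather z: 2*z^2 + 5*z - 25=2*z^2 + 5*z - 25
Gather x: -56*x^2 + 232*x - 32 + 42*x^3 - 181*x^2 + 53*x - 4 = 42*x^3 - 237*x^2 + 285*x - 36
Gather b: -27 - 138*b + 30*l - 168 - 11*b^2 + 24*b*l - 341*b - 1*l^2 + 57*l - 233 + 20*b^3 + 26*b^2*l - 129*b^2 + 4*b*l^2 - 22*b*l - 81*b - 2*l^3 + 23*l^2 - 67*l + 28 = 20*b^3 + b^2*(26*l - 140) + b*(4*l^2 + 2*l - 560) - 2*l^3 + 22*l^2 + 20*l - 400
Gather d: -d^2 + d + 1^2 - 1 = -d^2 + d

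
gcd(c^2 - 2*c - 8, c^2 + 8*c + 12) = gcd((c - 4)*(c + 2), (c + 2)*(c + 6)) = c + 2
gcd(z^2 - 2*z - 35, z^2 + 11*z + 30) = z + 5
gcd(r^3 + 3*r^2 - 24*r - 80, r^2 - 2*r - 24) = r + 4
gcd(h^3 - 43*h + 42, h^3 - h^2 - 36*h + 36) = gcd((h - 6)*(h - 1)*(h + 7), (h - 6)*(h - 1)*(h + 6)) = h^2 - 7*h + 6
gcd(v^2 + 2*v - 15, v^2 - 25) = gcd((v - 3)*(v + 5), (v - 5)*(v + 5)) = v + 5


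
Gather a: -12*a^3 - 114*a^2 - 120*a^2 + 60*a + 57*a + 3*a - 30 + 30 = -12*a^3 - 234*a^2 + 120*a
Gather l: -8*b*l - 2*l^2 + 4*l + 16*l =-2*l^2 + l*(20 - 8*b)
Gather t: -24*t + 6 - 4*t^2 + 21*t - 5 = -4*t^2 - 3*t + 1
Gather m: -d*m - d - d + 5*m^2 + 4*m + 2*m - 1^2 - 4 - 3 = -2*d + 5*m^2 + m*(6 - d) - 8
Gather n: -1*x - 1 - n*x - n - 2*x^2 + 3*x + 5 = n*(-x - 1) - 2*x^2 + 2*x + 4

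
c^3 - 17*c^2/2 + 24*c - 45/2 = (c - 3)^2*(c - 5/2)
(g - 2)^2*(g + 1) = g^3 - 3*g^2 + 4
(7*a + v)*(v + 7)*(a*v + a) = 7*a^2*v^2 + 56*a^2*v + 49*a^2 + a*v^3 + 8*a*v^2 + 7*a*v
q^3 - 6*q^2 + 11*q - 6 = (q - 3)*(q - 2)*(q - 1)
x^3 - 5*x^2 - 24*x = x*(x - 8)*(x + 3)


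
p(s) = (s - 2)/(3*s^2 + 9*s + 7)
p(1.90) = -0.00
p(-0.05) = -0.31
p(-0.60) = -0.97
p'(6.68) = -0.00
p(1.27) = -0.03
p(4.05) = 0.02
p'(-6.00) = -0.04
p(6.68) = 0.02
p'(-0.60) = 2.33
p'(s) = (-6*s - 9)*(s - 2)/(3*s^2 + 9*s + 7)^2 + 1/(3*s^2 + 9*s + 7) = (-3*s^2 + 12*s + 25)/(9*s^4 + 54*s^3 + 123*s^2 + 126*s + 49)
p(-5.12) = -0.18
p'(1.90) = 0.03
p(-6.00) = -0.13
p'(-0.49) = 1.68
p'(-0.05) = 0.57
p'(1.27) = 0.07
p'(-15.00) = 0.00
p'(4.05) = 0.00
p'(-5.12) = -0.07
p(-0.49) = -0.75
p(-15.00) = -0.03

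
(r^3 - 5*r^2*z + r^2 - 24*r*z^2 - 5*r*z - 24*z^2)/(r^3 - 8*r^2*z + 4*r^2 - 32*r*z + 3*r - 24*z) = (r + 3*z)/(r + 3)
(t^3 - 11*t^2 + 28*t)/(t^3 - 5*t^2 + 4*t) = (t - 7)/(t - 1)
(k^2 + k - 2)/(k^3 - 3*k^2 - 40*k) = (-k^2 - k + 2)/(k*(-k^2 + 3*k + 40))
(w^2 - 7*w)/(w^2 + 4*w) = (w - 7)/(w + 4)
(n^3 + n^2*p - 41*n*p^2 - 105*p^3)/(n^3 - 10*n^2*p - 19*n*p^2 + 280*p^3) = (-n - 3*p)/(-n + 8*p)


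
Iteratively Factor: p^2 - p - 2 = (p - 2)*(p + 1)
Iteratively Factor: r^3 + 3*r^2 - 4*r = (r - 1)*(r^2 + 4*r) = r*(r - 1)*(r + 4)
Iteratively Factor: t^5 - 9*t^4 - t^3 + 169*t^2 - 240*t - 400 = (t - 4)*(t^4 - 5*t^3 - 21*t^2 + 85*t + 100) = (t - 4)*(t + 4)*(t^3 - 9*t^2 + 15*t + 25) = (t - 5)*(t - 4)*(t + 4)*(t^2 - 4*t - 5) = (t - 5)^2*(t - 4)*(t + 4)*(t + 1)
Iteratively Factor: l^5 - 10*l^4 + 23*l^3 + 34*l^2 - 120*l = (l - 3)*(l^4 - 7*l^3 + 2*l^2 + 40*l) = l*(l - 3)*(l^3 - 7*l^2 + 2*l + 40) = l*(l - 5)*(l - 3)*(l^2 - 2*l - 8) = l*(l - 5)*(l - 3)*(l + 2)*(l - 4)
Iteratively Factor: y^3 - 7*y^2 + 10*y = (y)*(y^2 - 7*y + 10) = y*(y - 5)*(y - 2)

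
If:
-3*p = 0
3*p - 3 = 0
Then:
No Solution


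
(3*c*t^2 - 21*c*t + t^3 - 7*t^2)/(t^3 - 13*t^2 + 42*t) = (3*c + t)/(t - 6)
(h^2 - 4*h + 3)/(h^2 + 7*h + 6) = (h^2 - 4*h + 3)/(h^2 + 7*h + 6)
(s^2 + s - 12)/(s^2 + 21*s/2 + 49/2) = 2*(s^2 + s - 12)/(2*s^2 + 21*s + 49)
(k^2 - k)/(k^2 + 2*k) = (k - 1)/(k + 2)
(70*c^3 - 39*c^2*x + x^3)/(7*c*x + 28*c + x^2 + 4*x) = (10*c^2 - 7*c*x + x^2)/(x + 4)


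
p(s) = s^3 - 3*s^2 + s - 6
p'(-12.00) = 505.00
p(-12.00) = -2178.00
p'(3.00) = 10.00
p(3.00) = -3.00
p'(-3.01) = 46.24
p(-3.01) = -63.46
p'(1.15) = -1.93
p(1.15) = -7.30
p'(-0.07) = 1.43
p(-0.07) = -6.09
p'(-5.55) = 126.71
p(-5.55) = -274.91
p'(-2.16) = 27.96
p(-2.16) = -32.23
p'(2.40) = 3.88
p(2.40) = -7.06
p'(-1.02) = 10.24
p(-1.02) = -11.20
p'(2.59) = 5.58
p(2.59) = -6.16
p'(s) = 3*s^2 - 6*s + 1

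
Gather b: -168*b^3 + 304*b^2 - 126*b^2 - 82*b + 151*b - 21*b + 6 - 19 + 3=-168*b^3 + 178*b^2 + 48*b - 10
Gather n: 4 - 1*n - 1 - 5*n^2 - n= -5*n^2 - 2*n + 3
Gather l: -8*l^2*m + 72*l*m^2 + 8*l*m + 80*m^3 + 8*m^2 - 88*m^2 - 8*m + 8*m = -8*l^2*m + l*(72*m^2 + 8*m) + 80*m^3 - 80*m^2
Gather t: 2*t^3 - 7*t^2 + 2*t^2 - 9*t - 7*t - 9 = 2*t^3 - 5*t^2 - 16*t - 9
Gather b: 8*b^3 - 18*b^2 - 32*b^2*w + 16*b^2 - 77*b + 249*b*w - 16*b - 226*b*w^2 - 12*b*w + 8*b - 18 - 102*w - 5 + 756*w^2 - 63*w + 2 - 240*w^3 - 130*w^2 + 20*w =8*b^3 + b^2*(-32*w - 2) + b*(-226*w^2 + 237*w - 85) - 240*w^3 + 626*w^2 - 145*w - 21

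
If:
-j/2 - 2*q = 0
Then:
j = -4*q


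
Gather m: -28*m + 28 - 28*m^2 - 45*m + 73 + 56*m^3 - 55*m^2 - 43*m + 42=56*m^3 - 83*m^2 - 116*m + 143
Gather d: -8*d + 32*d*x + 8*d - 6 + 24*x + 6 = 32*d*x + 24*x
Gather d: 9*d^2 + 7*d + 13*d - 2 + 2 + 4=9*d^2 + 20*d + 4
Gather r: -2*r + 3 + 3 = 6 - 2*r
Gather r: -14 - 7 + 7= -14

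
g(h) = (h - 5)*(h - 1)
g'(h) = 2*h - 6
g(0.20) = 3.84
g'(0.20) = -5.60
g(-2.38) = 24.94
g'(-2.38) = -10.76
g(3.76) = -3.42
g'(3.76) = 1.52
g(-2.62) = 27.58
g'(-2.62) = -11.24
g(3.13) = -3.98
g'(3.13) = 0.26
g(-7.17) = 99.43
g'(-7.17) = -20.34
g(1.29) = -1.08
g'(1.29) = -3.42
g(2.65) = -3.88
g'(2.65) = -0.70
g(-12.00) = 221.00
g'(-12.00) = -30.00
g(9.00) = 32.00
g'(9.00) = 12.00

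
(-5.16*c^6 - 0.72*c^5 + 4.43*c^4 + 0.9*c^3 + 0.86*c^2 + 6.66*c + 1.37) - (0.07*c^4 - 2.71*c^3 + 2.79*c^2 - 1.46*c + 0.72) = -5.16*c^6 - 0.72*c^5 + 4.36*c^4 + 3.61*c^3 - 1.93*c^2 + 8.12*c + 0.65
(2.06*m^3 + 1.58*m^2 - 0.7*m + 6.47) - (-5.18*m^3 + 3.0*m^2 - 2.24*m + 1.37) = 7.24*m^3 - 1.42*m^2 + 1.54*m + 5.1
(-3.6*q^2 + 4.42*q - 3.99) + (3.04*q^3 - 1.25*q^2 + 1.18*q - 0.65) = 3.04*q^3 - 4.85*q^2 + 5.6*q - 4.64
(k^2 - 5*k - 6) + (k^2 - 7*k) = 2*k^2 - 12*k - 6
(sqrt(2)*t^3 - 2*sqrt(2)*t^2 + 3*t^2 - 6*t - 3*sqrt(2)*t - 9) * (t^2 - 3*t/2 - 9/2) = sqrt(2)*t^5 - 7*sqrt(2)*t^4/2 + 3*t^4 - 21*t^3/2 - 9*sqrt(2)*t^3/2 - 27*t^2/2 + 27*sqrt(2)*t^2/2 + 27*sqrt(2)*t/2 + 81*t/2 + 81/2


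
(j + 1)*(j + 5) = j^2 + 6*j + 5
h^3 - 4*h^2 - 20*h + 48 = (h - 6)*(h - 2)*(h + 4)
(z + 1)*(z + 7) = z^2 + 8*z + 7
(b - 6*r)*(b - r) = b^2 - 7*b*r + 6*r^2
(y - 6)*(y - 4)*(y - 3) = y^3 - 13*y^2 + 54*y - 72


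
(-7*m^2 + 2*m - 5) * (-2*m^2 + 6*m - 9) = 14*m^4 - 46*m^3 + 85*m^2 - 48*m + 45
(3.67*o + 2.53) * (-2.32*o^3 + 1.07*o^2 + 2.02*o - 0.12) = -8.5144*o^4 - 1.9427*o^3 + 10.1205*o^2 + 4.6702*o - 0.3036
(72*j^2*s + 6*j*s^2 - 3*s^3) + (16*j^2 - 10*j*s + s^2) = 72*j^2*s + 16*j^2 + 6*j*s^2 - 10*j*s - 3*s^3 + s^2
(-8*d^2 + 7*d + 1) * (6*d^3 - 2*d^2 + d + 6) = -48*d^5 + 58*d^4 - 16*d^3 - 43*d^2 + 43*d + 6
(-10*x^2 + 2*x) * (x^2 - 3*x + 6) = -10*x^4 + 32*x^3 - 66*x^2 + 12*x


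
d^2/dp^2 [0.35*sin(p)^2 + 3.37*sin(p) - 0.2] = -3.37*sin(p) + 0.7*cos(2*p)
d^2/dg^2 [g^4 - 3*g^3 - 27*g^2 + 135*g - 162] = 12*g^2 - 18*g - 54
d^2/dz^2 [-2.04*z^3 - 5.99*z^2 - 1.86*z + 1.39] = -12.24*z - 11.98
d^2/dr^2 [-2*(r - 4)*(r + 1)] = -4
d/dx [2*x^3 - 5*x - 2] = 6*x^2 - 5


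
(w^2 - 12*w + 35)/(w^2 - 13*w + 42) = (w - 5)/(w - 6)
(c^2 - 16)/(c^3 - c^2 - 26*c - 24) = (c - 4)/(c^2 - 5*c - 6)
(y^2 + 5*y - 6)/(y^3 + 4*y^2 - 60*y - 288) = (y - 1)/(y^2 - 2*y - 48)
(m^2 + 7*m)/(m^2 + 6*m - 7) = m/(m - 1)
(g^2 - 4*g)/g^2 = (g - 4)/g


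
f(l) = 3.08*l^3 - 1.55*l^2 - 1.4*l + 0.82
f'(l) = 9.24*l^2 - 3.1*l - 1.4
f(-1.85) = -21.40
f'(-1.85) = 35.96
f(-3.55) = -151.54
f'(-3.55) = 126.05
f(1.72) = 9.50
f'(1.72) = 20.60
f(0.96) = 0.77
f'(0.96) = 4.14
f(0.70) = 0.14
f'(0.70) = 0.96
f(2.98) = 64.39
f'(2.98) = 71.42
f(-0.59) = 0.47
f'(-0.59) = 3.65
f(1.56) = 6.56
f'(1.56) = 16.25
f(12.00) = 5083.06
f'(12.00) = 1291.96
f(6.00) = 601.90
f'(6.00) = 312.64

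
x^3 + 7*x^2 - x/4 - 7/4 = (x - 1/2)*(x + 1/2)*(x + 7)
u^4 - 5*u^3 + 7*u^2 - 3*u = u*(u - 3)*(u - 1)^2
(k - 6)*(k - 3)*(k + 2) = k^3 - 7*k^2 + 36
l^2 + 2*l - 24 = (l - 4)*(l + 6)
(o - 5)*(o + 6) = o^2 + o - 30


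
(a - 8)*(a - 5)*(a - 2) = a^3 - 15*a^2 + 66*a - 80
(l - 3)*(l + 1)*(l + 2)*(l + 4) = l^4 + 4*l^3 - 7*l^2 - 34*l - 24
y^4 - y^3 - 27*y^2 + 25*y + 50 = (y - 5)*(y - 2)*(y + 1)*(y + 5)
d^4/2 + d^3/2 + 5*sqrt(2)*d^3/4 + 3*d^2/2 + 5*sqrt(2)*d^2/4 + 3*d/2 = d*(d/2 + 1/2)*(d + sqrt(2))*(d + 3*sqrt(2)/2)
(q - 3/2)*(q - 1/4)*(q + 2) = q^3 + q^2/4 - 25*q/8 + 3/4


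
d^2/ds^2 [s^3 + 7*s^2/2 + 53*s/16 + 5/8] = 6*s + 7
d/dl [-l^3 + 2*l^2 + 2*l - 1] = -3*l^2 + 4*l + 2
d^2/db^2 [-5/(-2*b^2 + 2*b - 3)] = 20*(-2*b^2 + 2*b + 2*(2*b - 1)^2 - 3)/(2*b^2 - 2*b + 3)^3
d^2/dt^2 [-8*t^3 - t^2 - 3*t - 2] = -48*t - 2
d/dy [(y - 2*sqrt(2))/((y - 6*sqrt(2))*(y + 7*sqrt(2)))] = (-y^2 + 4*sqrt(2)*y - 80)/(y^4 + 2*sqrt(2)*y^3 - 166*y^2 - 168*sqrt(2)*y + 7056)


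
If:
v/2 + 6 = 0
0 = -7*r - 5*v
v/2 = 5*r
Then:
No Solution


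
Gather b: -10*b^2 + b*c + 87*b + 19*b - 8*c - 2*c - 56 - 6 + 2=-10*b^2 + b*(c + 106) - 10*c - 60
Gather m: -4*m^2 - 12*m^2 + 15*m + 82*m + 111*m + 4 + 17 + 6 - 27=-16*m^2 + 208*m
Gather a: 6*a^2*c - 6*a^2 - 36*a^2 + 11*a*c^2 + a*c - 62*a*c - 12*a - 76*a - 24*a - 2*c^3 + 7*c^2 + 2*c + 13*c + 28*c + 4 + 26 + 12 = a^2*(6*c - 42) + a*(11*c^2 - 61*c - 112) - 2*c^3 + 7*c^2 + 43*c + 42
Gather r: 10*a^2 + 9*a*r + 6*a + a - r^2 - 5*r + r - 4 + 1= 10*a^2 + 7*a - r^2 + r*(9*a - 4) - 3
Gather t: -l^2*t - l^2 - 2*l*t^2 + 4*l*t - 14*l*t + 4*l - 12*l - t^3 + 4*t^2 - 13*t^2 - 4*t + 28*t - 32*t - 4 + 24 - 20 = -l^2 - 8*l - t^3 + t^2*(-2*l - 9) + t*(-l^2 - 10*l - 8)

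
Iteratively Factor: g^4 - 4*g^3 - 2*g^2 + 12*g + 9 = (g - 3)*(g^3 - g^2 - 5*g - 3) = (g - 3)*(g + 1)*(g^2 - 2*g - 3) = (g - 3)*(g + 1)^2*(g - 3)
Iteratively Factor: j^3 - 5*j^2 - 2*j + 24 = (j + 2)*(j^2 - 7*j + 12) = (j - 4)*(j + 2)*(j - 3)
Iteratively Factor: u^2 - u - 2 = (u + 1)*(u - 2)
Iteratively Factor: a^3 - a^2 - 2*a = (a - 2)*(a^2 + a) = a*(a - 2)*(a + 1)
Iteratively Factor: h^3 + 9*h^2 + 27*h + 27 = (h + 3)*(h^2 + 6*h + 9) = (h + 3)^2*(h + 3)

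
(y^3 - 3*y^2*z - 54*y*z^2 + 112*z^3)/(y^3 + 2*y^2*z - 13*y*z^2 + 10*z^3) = (y^2 - y*z - 56*z^2)/(y^2 + 4*y*z - 5*z^2)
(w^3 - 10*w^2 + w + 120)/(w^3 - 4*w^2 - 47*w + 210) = (w^2 - 5*w - 24)/(w^2 + w - 42)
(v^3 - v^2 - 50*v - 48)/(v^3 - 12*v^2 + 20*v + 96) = (v^2 + 7*v + 6)/(v^2 - 4*v - 12)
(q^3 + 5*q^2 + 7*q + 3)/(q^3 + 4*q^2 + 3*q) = (q + 1)/q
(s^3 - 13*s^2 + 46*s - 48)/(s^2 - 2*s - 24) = (-s^3 + 13*s^2 - 46*s + 48)/(-s^2 + 2*s + 24)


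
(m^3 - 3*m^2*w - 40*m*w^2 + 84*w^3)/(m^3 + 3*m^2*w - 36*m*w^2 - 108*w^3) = (-m^2 + 9*m*w - 14*w^2)/(-m^2 + 3*m*w + 18*w^2)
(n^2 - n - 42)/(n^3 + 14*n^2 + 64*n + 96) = (n - 7)/(n^2 + 8*n + 16)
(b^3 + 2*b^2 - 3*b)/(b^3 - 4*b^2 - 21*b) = (b - 1)/(b - 7)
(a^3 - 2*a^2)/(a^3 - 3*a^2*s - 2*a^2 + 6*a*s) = a/(a - 3*s)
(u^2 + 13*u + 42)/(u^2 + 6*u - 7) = (u + 6)/(u - 1)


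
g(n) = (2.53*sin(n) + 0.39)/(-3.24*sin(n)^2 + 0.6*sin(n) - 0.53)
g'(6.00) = -1.74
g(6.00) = 0.33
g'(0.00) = -5.61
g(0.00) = -0.74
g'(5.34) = 0.10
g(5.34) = 0.53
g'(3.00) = 4.02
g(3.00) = -1.47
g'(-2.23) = -0.10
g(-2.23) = 0.53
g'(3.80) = 0.01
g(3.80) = 0.55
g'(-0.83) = 0.09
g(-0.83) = 0.54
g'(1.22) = 0.35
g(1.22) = -0.98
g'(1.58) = -0.01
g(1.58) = -0.92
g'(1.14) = 0.44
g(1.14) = -1.01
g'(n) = (6.48*sin(n)*cos(n) - 0.6*cos(n))*(2.53*sin(n) + 0.39)/(-3.24*sin(n)^2 + 0.6*sin(n) - 0.53)^2 + 2.53*cos(n)/(-3.24*sin(n)^2 + 0.6*sin(n) - 0.53) = (8.1972*sin(n)^2 + 2.5272*sin(n) - 1.5749)*cos(n)/(10.4976*sin(n)^4 - 3.888*sin(n)^3 + 3.7944*sin(n)^2 - 0.636*sin(n) + 0.2809)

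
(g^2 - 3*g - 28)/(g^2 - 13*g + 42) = (g + 4)/(g - 6)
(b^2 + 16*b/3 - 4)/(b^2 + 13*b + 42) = (b - 2/3)/(b + 7)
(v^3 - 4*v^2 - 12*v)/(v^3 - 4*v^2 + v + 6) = v*(v^2 - 4*v - 12)/(v^3 - 4*v^2 + v + 6)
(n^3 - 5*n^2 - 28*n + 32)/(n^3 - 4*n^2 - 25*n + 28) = (n - 8)/(n - 7)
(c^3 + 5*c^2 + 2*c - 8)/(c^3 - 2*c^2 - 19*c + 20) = (c + 2)/(c - 5)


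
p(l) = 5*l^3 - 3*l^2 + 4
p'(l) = 15*l^2 - 6*l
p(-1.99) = -47.28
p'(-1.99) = 71.34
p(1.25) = 9.08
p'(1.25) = 15.94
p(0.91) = 5.28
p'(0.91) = 6.96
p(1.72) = 20.57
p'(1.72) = 34.06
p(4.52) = 404.44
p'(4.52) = 279.34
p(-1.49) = -19.20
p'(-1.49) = 42.24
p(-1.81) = -35.48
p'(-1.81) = 60.00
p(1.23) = 8.77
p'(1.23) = 15.31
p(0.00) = 4.00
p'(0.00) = 0.00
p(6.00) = 976.00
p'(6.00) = 504.00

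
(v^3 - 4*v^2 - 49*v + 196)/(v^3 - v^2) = (v^3 - 4*v^2 - 49*v + 196)/(v^2*(v - 1))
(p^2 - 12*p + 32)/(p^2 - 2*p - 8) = (p - 8)/(p + 2)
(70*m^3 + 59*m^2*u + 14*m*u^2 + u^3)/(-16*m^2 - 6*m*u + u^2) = (35*m^2 + 12*m*u + u^2)/(-8*m + u)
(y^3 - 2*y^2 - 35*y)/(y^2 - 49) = y*(y + 5)/(y + 7)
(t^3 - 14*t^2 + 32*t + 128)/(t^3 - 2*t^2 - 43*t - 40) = (t^2 - 6*t - 16)/(t^2 + 6*t + 5)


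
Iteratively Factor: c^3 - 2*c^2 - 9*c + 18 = (c - 2)*(c^2 - 9) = (c - 2)*(c + 3)*(c - 3)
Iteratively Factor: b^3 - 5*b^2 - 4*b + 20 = (b - 2)*(b^2 - 3*b - 10) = (b - 5)*(b - 2)*(b + 2)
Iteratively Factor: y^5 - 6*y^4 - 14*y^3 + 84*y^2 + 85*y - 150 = (y + 2)*(y^4 - 8*y^3 + 2*y^2 + 80*y - 75) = (y - 1)*(y + 2)*(y^3 - 7*y^2 - 5*y + 75) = (y - 1)*(y + 2)*(y + 3)*(y^2 - 10*y + 25) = (y - 5)*(y - 1)*(y + 2)*(y + 3)*(y - 5)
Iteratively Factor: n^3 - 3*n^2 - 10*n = (n + 2)*(n^2 - 5*n) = (n - 5)*(n + 2)*(n)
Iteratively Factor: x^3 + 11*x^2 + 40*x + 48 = (x + 4)*(x^2 + 7*x + 12) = (x + 4)^2*(x + 3)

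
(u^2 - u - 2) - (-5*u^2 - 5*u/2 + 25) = 6*u^2 + 3*u/2 - 27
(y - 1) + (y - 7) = 2*y - 8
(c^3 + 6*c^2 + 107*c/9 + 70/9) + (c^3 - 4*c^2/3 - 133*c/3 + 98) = 2*c^3 + 14*c^2/3 - 292*c/9 + 952/9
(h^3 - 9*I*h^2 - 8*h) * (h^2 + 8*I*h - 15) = h^5 - I*h^4 + 49*h^3 + 71*I*h^2 + 120*h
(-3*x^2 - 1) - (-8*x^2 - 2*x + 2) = 5*x^2 + 2*x - 3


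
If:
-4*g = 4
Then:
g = -1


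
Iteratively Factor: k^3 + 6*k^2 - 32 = (k + 4)*(k^2 + 2*k - 8) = (k - 2)*(k + 4)*(k + 4)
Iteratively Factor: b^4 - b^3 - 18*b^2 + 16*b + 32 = (b - 4)*(b^3 + 3*b^2 - 6*b - 8) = (b - 4)*(b + 1)*(b^2 + 2*b - 8) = (b - 4)*(b - 2)*(b + 1)*(b + 4)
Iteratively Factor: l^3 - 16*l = (l + 4)*(l^2 - 4*l) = l*(l + 4)*(l - 4)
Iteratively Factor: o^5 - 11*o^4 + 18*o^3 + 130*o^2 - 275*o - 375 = (o - 5)*(o^4 - 6*o^3 - 12*o^2 + 70*o + 75) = (o - 5)^2*(o^3 - o^2 - 17*o - 15) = (o - 5)^2*(o + 3)*(o^2 - 4*o - 5) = (o - 5)^3*(o + 3)*(o + 1)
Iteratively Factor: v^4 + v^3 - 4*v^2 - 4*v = (v - 2)*(v^3 + 3*v^2 + 2*v) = (v - 2)*(v + 2)*(v^2 + v) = (v - 2)*(v + 1)*(v + 2)*(v)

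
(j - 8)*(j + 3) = j^2 - 5*j - 24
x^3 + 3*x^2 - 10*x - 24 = (x - 3)*(x + 2)*(x + 4)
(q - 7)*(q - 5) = q^2 - 12*q + 35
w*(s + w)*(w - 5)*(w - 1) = s*w^3 - 6*s*w^2 + 5*s*w + w^4 - 6*w^3 + 5*w^2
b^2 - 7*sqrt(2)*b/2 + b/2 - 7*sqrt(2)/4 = (b + 1/2)*(b - 7*sqrt(2)/2)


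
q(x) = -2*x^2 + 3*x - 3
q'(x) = 3 - 4*x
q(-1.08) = -8.57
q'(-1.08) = 7.32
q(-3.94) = -45.87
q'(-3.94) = 18.76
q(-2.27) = -20.12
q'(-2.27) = 12.08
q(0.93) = -1.94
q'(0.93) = -0.72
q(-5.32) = -75.56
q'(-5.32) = 24.28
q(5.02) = -38.34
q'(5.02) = -17.08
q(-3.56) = -39.03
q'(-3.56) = 17.24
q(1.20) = -2.28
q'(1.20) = -1.80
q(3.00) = -12.00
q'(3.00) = -9.00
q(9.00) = -138.00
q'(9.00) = -33.00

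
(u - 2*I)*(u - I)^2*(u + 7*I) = u^4 + 3*I*u^3 + 23*u^2 - 33*I*u - 14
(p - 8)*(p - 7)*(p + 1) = p^3 - 14*p^2 + 41*p + 56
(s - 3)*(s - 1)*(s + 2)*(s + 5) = s^4 + 3*s^3 - 15*s^2 - 19*s + 30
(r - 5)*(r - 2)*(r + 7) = r^3 - 39*r + 70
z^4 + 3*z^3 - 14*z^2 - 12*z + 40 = (z - 2)^2*(z + 2)*(z + 5)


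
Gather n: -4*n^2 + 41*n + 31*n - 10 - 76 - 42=-4*n^2 + 72*n - 128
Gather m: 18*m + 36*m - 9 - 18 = 54*m - 27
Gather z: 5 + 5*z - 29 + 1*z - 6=6*z - 30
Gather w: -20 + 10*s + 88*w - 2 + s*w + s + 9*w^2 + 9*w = 11*s + 9*w^2 + w*(s + 97) - 22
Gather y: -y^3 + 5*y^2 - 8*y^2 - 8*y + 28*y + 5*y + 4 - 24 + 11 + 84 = -y^3 - 3*y^2 + 25*y + 75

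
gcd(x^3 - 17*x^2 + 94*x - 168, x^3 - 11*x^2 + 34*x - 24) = x^2 - 10*x + 24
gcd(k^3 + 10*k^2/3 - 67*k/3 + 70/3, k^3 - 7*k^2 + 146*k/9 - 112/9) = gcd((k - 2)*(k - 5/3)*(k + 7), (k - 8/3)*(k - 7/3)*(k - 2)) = k - 2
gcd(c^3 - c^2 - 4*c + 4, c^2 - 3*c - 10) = c + 2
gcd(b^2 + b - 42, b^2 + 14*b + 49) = b + 7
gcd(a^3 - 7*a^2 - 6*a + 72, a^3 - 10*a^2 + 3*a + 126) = a^2 - 3*a - 18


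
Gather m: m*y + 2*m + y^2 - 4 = m*(y + 2) + y^2 - 4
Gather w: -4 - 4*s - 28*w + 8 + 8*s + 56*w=4*s + 28*w + 4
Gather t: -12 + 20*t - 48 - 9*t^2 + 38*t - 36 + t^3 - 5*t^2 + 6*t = t^3 - 14*t^2 + 64*t - 96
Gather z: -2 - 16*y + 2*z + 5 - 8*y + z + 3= -24*y + 3*z + 6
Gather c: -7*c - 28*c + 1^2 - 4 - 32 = -35*c - 35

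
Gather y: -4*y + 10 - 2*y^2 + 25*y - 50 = -2*y^2 + 21*y - 40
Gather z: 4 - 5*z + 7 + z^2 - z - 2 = z^2 - 6*z + 9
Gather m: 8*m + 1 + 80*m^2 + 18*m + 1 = 80*m^2 + 26*m + 2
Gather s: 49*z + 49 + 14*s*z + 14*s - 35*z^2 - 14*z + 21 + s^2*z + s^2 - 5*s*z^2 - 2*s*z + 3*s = s^2*(z + 1) + s*(-5*z^2 + 12*z + 17) - 35*z^2 + 35*z + 70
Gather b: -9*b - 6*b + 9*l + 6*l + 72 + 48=-15*b + 15*l + 120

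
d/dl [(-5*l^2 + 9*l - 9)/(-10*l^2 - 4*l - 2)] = (55*l^2 - 80*l - 27)/(2*(25*l^4 + 20*l^3 + 14*l^2 + 4*l + 1))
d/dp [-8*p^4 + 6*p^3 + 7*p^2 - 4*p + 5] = -32*p^3 + 18*p^2 + 14*p - 4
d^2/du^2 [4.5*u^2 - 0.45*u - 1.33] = 9.00000000000000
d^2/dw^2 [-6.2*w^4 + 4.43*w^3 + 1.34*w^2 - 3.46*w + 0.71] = -74.4*w^2 + 26.58*w + 2.68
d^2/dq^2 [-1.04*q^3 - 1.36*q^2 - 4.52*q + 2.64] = -6.24*q - 2.72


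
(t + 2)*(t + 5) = t^2 + 7*t + 10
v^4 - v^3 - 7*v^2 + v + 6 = (v - 3)*(v - 1)*(v + 1)*(v + 2)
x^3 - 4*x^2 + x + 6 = (x - 3)*(x - 2)*(x + 1)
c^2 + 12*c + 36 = (c + 6)^2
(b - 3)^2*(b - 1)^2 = b^4 - 8*b^3 + 22*b^2 - 24*b + 9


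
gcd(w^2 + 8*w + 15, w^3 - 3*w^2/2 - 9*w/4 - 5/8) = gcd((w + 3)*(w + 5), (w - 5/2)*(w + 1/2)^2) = 1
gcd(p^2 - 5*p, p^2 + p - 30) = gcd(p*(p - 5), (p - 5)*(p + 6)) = p - 5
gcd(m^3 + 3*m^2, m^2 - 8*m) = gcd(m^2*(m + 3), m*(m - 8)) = m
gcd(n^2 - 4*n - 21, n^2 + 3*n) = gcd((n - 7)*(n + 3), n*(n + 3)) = n + 3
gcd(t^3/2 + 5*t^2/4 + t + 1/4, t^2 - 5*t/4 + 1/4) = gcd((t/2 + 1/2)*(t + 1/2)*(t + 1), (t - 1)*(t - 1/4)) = 1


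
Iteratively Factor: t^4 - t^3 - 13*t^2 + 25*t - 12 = (t - 1)*(t^3 - 13*t + 12) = (t - 3)*(t - 1)*(t^2 + 3*t - 4) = (t - 3)*(t - 1)^2*(t + 4)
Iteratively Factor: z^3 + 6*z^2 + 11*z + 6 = (z + 1)*(z^2 + 5*z + 6) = (z + 1)*(z + 2)*(z + 3)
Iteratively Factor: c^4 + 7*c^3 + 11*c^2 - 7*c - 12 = (c + 1)*(c^3 + 6*c^2 + 5*c - 12) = (c - 1)*(c + 1)*(c^2 + 7*c + 12) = (c - 1)*(c + 1)*(c + 3)*(c + 4)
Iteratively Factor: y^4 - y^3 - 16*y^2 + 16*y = (y + 4)*(y^3 - 5*y^2 + 4*y) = (y - 1)*(y + 4)*(y^2 - 4*y) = y*(y - 1)*(y + 4)*(y - 4)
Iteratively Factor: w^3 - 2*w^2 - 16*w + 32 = (w - 2)*(w^2 - 16) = (w - 4)*(w - 2)*(w + 4)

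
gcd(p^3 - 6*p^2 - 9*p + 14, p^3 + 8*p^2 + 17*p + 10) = p + 2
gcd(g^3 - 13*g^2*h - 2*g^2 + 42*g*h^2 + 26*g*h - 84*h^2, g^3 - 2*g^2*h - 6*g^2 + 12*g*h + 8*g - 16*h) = g - 2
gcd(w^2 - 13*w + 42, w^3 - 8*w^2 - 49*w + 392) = w - 7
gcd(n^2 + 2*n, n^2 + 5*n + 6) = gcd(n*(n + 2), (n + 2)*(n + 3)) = n + 2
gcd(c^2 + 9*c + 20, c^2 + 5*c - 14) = 1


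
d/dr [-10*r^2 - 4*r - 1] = -20*r - 4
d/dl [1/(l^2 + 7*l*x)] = (-2*l - 7*x)/(l^2*(l + 7*x)^2)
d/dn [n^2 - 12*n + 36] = 2*n - 12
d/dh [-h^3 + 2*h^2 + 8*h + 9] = -3*h^2 + 4*h + 8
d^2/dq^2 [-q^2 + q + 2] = -2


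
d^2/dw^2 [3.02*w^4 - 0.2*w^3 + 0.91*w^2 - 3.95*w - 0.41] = 36.24*w^2 - 1.2*w + 1.82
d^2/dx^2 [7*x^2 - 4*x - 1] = 14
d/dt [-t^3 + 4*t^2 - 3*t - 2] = -3*t^2 + 8*t - 3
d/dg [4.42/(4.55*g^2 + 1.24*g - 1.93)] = (-40.222*g - 5.4808)/(4.55*g^2 + 1.24*g - 1.93)^2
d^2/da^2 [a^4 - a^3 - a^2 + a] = 12*a^2 - 6*a - 2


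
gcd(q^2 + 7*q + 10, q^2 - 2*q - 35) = q + 5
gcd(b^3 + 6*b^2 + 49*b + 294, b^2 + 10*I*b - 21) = b + 7*I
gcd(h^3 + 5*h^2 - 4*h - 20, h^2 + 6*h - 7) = 1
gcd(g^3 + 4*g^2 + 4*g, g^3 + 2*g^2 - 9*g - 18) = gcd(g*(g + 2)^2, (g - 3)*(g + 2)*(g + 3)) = g + 2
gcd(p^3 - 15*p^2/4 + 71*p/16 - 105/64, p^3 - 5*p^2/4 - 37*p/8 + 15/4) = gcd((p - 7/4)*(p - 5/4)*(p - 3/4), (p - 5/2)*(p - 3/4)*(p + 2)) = p - 3/4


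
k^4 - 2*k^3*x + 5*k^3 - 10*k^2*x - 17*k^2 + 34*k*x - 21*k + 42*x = (k - 3)*(k + 1)*(k + 7)*(k - 2*x)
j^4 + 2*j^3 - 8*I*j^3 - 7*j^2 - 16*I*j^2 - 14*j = j*(j + 2)*(j - 7*I)*(j - I)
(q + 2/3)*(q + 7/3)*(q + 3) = q^3 + 6*q^2 + 95*q/9 + 14/3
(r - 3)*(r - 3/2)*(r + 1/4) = r^3 - 17*r^2/4 + 27*r/8 + 9/8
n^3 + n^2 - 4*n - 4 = (n - 2)*(n + 1)*(n + 2)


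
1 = 1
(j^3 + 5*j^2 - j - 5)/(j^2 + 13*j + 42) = (j^3 + 5*j^2 - j - 5)/(j^2 + 13*j + 42)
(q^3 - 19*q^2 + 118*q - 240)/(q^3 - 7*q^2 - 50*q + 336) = (q - 5)/(q + 7)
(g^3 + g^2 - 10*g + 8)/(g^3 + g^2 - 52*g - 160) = (g^2 - 3*g + 2)/(g^2 - 3*g - 40)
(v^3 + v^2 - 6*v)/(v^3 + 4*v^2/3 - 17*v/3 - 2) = 3*v/(3*v + 1)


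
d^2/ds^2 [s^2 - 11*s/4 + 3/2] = 2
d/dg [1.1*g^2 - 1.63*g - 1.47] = 2.2*g - 1.63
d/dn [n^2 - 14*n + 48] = 2*n - 14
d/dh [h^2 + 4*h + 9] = 2*h + 4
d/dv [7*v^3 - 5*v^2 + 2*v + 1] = 21*v^2 - 10*v + 2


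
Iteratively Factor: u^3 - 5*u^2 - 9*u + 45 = (u + 3)*(u^2 - 8*u + 15) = (u - 5)*(u + 3)*(u - 3)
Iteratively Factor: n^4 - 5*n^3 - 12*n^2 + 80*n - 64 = (n - 4)*(n^3 - n^2 - 16*n + 16) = (n - 4)*(n + 4)*(n^2 - 5*n + 4) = (n - 4)^2*(n + 4)*(n - 1)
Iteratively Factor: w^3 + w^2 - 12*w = (w + 4)*(w^2 - 3*w) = (w - 3)*(w + 4)*(w)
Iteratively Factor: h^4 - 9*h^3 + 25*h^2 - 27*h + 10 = (h - 1)*(h^3 - 8*h^2 + 17*h - 10) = (h - 2)*(h - 1)*(h^2 - 6*h + 5) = (h - 5)*(h - 2)*(h - 1)*(h - 1)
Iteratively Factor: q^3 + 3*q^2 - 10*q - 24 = (q + 4)*(q^2 - q - 6) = (q + 2)*(q + 4)*(q - 3)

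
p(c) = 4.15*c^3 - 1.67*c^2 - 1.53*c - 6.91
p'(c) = 12.45*c^2 - 3.34*c - 1.53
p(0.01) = -6.93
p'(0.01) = -1.56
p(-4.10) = -314.73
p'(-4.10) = 221.45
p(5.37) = 579.36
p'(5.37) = 339.55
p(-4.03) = -299.49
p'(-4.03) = 214.13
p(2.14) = 22.84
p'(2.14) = 48.34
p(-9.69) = -3924.78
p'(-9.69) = 1199.84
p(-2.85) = -112.18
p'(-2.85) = 109.11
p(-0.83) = -9.16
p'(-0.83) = 9.82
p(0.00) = -6.91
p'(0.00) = -1.53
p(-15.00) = -14365.96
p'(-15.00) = 2849.82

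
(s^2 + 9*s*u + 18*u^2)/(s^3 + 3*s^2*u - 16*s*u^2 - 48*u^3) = (s + 6*u)/(s^2 - 16*u^2)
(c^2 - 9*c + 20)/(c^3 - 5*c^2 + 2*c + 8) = (c - 5)/(c^2 - c - 2)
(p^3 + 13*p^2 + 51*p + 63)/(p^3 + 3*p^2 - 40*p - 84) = (p^2 + 6*p + 9)/(p^2 - 4*p - 12)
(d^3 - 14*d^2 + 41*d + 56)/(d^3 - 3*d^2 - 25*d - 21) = (d - 8)/(d + 3)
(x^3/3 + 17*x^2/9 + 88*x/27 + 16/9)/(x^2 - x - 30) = (9*x^3 + 51*x^2 + 88*x + 48)/(27*(x^2 - x - 30))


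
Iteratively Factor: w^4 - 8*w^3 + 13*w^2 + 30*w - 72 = (w - 3)*(w^3 - 5*w^2 - 2*w + 24) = (w - 3)^2*(w^2 - 2*w - 8) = (w - 4)*(w - 3)^2*(w + 2)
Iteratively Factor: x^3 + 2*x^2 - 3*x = (x - 1)*(x^2 + 3*x) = x*(x - 1)*(x + 3)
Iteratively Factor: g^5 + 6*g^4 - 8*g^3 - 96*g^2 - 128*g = (g + 2)*(g^4 + 4*g^3 - 16*g^2 - 64*g) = (g + 2)*(g + 4)*(g^3 - 16*g) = g*(g + 2)*(g + 4)*(g^2 - 16) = g*(g - 4)*(g + 2)*(g + 4)*(g + 4)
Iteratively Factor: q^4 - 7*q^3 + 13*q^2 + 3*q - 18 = (q + 1)*(q^3 - 8*q^2 + 21*q - 18) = (q - 3)*(q + 1)*(q^2 - 5*q + 6) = (q - 3)^2*(q + 1)*(q - 2)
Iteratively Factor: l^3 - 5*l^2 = (l - 5)*(l^2) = l*(l - 5)*(l)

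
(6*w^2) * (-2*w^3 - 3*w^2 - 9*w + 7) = -12*w^5 - 18*w^4 - 54*w^3 + 42*w^2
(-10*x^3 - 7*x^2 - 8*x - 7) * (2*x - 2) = -20*x^4 + 6*x^3 - 2*x^2 + 2*x + 14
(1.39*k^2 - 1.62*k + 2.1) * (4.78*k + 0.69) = 6.6442*k^3 - 6.7845*k^2 + 8.9202*k + 1.449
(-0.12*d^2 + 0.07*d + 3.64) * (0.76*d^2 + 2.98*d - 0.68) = -0.0912*d^4 - 0.3044*d^3 + 3.0566*d^2 + 10.7996*d - 2.4752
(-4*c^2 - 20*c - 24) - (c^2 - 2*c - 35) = -5*c^2 - 18*c + 11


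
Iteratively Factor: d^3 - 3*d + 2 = (d - 1)*(d^2 + d - 2) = (d - 1)^2*(d + 2)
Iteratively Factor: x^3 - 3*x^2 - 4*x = (x + 1)*(x^2 - 4*x) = (x - 4)*(x + 1)*(x)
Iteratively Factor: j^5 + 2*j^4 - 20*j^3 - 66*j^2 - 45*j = (j)*(j^4 + 2*j^3 - 20*j^2 - 66*j - 45) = j*(j - 5)*(j^3 + 7*j^2 + 15*j + 9) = j*(j - 5)*(j + 3)*(j^2 + 4*j + 3) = j*(j - 5)*(j + 1)*(j + 3)*(j + 3)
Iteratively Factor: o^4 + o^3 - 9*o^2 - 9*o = (o + 3)*(o^3 - 2*o^2 - 3*o) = o*(o + 3)*(o^2 - 2*o - 3) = o*(o + 1)*(o + 3)*(o - 3)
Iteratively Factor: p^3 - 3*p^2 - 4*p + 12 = (p - 3)*(p^2 - 4) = (p - 3)*(p - 2)*(p + 2)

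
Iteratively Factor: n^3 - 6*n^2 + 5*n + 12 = (n - 4)*(n^2 - 2*n - 3) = (n - 4)*(n - 3)*(n + 1)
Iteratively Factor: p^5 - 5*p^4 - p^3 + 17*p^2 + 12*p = (p)*(p^4 - 5*p^3 - p^2 + 17*p + 12) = p*(p + 1)*(p^3 - 6*p^2 + 5*p + 12) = p*(p + 1)^2*(p^2 - 7*p + 12) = p*(p - 3)*(p + 1)^2*(p - 4)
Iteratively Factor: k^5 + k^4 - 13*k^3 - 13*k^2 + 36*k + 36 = (k - 2)*(k^4 + 3*k^3 - 7*k^2 - 27*k - 18) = (k - 2)*(k + 3)*(k^3 - 7*k - 6) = (k - 3)*(k - 2)*(k + 3)*(k^2 + 3*k + 2) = (k - 3)*(k - 2)*(k + 2)*(k + 3)*(k + 1)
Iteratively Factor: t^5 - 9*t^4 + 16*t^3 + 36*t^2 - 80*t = (t)*(t^4 - 9*t^3 + 16*t^2 + 36*t - 80) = t*(t + 2)*(t^3 - 11*t^2 + 38*t - 40) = t*(t - 5)*(t + 2)*(t^2 - 6*t + 8) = t*(t - 5)*(t - 2)*(t + 2)*(t - 4)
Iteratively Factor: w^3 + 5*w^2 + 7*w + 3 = (w + 1)*(w^2 + 4*w + 3) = (w + 1)^2*(w + 3)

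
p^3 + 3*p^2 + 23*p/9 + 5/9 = (p + 1/3)*(p + 1)*(p + 5/3)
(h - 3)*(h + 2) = h^2 - h - 6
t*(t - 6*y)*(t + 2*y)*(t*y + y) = t^4*y - 4*t^3*y^2 + t^3*y - 12*t^2*y^3 - 4*t^2*y^2 - 12*t*y^3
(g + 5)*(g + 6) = g^2 + 11*g + 30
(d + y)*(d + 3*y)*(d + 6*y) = d^3 + 10*d^2*y + 27*d*y^2 + 18*y^3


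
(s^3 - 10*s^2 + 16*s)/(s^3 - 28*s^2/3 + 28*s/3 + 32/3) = 3*s/(3*s + 2)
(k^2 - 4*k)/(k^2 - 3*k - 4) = k/(k + 1)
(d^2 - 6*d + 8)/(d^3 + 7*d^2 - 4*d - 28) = (d - 4)/(d^2 + 9*d + 14)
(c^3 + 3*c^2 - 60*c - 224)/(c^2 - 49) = (c^2 - 4*c - 32)/(c - 7)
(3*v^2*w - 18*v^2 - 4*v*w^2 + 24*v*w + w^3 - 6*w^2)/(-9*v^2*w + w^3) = (-v*w + 6*v + w^2 - 6*w)/(w*(3*v + w))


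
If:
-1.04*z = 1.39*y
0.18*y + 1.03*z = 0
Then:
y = 0.00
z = 0.00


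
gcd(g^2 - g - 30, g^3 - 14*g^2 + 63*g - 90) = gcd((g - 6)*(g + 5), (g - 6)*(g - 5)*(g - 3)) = g - 6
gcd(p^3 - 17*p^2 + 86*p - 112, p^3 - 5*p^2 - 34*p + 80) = p^2 - 10*p + 16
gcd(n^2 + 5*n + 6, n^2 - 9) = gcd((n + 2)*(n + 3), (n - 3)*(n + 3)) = n + 3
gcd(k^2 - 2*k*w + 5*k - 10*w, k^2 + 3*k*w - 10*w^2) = -k + 2*w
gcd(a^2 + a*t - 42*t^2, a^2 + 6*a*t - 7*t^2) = a + 7*t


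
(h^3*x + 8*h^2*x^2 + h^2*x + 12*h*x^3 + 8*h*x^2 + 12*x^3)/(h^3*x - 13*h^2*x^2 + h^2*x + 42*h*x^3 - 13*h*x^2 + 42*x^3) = (h^2 + 8*h*x + 12*x^2)/(h^2 - 13*h*x + 42*x^2)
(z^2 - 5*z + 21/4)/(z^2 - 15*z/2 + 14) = (z - 3/2)/(z - 4)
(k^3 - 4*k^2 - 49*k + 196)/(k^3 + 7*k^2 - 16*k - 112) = (k - 7)/(k + 4)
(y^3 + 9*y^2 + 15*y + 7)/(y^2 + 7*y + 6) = (y^2 + 8*y + 7)/(y + 6)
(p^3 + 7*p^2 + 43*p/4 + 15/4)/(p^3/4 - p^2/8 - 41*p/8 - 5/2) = 2*(2*p^2 + 13*p + 15)/(p^2 - p - 20)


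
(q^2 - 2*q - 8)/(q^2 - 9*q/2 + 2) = 2*(q + 2)/(2*q - 1)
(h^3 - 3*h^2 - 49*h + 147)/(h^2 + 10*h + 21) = (h^2 - 10*h + 21)/(h + 3)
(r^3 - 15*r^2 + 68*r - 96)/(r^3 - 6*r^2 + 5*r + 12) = (r - 8)/(r + 1)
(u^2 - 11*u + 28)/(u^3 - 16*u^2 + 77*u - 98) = (u - 4)/(u^2 - 9*u + 14)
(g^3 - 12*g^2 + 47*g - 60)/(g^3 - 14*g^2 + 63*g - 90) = (g - 4)/(g - 6)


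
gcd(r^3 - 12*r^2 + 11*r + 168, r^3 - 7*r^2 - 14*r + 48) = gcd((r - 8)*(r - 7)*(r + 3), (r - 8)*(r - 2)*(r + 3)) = r^2 - 5*r - 24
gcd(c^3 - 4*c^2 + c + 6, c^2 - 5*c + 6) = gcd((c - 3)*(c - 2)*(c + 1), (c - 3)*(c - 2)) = c^2 - 5*c + 6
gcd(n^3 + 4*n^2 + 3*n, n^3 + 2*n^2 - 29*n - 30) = n + 1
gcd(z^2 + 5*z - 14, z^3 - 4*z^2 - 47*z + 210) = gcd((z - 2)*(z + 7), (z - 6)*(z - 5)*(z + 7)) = z + 7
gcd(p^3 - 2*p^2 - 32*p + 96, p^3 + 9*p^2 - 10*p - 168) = p^2 + 2*p - 24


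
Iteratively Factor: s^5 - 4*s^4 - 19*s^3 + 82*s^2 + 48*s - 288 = (s + 2)*(s^4 - 6*s^3 - 7*s^2 + 96*s - 144) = (s - 4)*(s + 2)*(s^3 - 2*s^2 - 15*s + 36) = (s - 4)*(s + 2)*(s + 4)*(s^2 - 6*s + 9) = (s - 4)*(s - 3)*(s + 2)*(s + 4)*(s - 3)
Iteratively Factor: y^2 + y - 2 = (y + 2)*(y - 1)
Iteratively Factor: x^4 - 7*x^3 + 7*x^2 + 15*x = (x - 5)*(x^3 - 2*x^2 - 3*x) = (x - 5)*(x - 3)*(x^2 + x) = x*(x - 5)*(x - 3)*(x + 1)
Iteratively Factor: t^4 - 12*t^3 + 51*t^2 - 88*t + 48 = (t - 4)*(t^3 - 8*t^2 + 19*t - 12) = (t - 4)*(t - 3)*(t^2 - 5*t + 4) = (t - 4)*(t - 3)*(t - 1)*(t - 4)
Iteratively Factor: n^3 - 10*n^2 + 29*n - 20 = (n - 1)*(n^2 - 9*n + 20) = (n - 4)*(n - 1)*(n - 5)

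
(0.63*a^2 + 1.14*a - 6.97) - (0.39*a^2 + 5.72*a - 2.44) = 0.24*a^2 - 4.58*a - 4.53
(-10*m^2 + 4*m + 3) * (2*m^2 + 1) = -20*m^4 + 8*m^3 - 4*m^2 + 4*m + 3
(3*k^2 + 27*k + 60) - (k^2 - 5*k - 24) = 2*k^2 + 32*k + 84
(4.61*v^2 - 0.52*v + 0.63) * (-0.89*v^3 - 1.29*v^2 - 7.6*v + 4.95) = -4.1029*v^5 - 5.4841*v^4 - 34.9259*v^3 + 25.9588*v^2 - 7.362*v + 3.1185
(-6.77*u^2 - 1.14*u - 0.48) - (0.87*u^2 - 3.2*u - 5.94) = -7.64*u^2 + 2.06*u + 5.46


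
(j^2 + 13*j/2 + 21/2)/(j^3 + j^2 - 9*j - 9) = (j + 7/2)/(j^2 - 2*j - 3)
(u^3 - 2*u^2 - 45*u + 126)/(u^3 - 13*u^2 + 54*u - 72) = (u + 7)/(u - 4)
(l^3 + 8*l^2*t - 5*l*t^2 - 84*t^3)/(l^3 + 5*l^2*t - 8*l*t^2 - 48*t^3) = (l + 7*t)/(l + 4*t)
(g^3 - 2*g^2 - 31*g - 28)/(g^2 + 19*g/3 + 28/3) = 3*(g^2 - 6*g - 7)/(3*g + 7)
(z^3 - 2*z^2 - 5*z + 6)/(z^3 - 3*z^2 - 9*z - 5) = (-z^3 + 2*z^2 + 5*z - 6)/(-z^3 + 3*z^2 + 9*z + 5)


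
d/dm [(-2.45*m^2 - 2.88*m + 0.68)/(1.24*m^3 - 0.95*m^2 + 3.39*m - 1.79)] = (3.038*m^4 + 7.1424*m^3 - 13.5711*m^2 + 10.063*m + 2.85)/(1.5376*m^6 - 2.356*m^5 + 9.3097*m^4 - 10.8802*m^3 + 14.8931*m^2 - 12.1362*m + 3.2041)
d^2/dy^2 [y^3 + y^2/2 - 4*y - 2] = 6*y + 1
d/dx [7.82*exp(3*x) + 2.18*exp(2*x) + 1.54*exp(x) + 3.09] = (23.46*exp(2*x) + 4.36*exp(x) + 1.54)*exp(x)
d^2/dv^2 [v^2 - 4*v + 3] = 2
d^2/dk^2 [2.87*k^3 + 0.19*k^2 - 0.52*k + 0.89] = 17.22*k + 0.38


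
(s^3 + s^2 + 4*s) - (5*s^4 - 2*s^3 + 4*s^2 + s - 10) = -5*s^4 + 3*s^3 - 3*s^2 + 3*s + 10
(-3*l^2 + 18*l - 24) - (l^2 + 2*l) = -4*l^2 + 16*l - 24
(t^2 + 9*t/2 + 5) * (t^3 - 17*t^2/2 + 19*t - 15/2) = t^5 - 4*t^4 - 57*t^3/4 + 71*t^2/2 + 245*t/4 - 75/2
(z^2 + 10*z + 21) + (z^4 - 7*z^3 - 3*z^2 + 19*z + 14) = z^4 - 7*z^3 - 2*z^2 + 29*z + 35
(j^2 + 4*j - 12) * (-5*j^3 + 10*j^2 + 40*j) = -5*j^5 - 10*j^4 + 140*j^3 + 40*j^2 - 480*j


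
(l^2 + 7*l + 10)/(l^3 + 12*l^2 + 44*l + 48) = (l + 5)/(l^2 + 10*l + 24)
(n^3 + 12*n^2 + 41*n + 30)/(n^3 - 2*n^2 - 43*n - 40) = (n + 6)/(n - 8)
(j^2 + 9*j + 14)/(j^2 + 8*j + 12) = (j + 7)/(j + 6)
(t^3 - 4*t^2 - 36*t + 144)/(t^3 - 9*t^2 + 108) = (t^2 + 2*t - 24)/(t^2 - 3*t - 18)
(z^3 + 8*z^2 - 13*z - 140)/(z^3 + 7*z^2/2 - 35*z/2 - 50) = 2*(z + 7)/(2*z + 5)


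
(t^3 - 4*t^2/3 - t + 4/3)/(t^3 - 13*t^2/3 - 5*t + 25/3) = (3*t^2 - t - 4)/(3*t^2 - 10*t - 25)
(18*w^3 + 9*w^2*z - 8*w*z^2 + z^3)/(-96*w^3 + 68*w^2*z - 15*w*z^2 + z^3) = (-6*w^2 - 5*w*z + z^2)/(32*w^2 - 12*w*z + z^2)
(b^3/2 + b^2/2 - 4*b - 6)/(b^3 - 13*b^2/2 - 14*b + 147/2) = (b^2 + 4*b + 4)/(2*b^2 - 7*b - 49)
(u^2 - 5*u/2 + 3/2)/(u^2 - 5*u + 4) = (u - 3/2)/(u - 4)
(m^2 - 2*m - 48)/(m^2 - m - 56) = (m + 6)/(m + 7)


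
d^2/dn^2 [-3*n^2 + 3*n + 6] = -6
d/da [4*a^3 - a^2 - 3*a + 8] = 12*a^2 - 2*a - 3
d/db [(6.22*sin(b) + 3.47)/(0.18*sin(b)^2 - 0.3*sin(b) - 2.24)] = (-1.2492*sin(b) + 0.5598*cos(2*b) - 13.4516)*cos(b)/(-0.18*sin(b)^2 + 0.3*sin(b) + 2.24)^2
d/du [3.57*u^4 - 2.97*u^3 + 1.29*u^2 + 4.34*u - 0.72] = 14.28*u^3 - 8.91*u^2 + 2.58*u + 4.34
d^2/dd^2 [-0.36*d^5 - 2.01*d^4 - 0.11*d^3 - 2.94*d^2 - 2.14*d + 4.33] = -7.2*d^3 - 24.12*d^2 - 0.66*d - 5.88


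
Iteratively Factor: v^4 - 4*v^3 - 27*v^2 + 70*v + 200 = (v + 2)*(v^3 - 6*v^2 - 15*v + 100) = (v - 5)*(v + 2)*(v^2 - v - 20) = (v - 5)*(v + 2)*(v + 4)*(v - 5)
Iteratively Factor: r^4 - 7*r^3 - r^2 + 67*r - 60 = (r - 1)*(r^3 - 6*r^2 - 7*r + 60) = (r - 5)*(r - 1)*(r^2 - r - 12) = (r - 5)*(r - 4)*(r - 1)*(r + 3)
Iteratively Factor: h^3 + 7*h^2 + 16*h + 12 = (h + 2)*(h^2 + 5*h + 6) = (h + 2)^2*(h + 3)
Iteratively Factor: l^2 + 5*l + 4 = (l + 4)*(l + 1)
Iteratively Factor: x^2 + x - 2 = (x + 2)*(x - 1)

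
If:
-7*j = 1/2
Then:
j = -1/14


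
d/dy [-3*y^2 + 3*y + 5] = 3 - 6*y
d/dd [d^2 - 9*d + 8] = 2*d - 9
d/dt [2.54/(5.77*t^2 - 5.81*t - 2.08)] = (14.7574 - 29.3116*t)/(-5.77*t^2 + 5.81*t + 2.08)^2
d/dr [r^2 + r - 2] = 2*r + 1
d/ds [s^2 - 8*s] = 2*s - 8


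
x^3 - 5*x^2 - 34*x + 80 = (x - 8)*(x - 2)*(x + 5)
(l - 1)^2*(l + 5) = l^3 + 3*l^2 - 9*l + 5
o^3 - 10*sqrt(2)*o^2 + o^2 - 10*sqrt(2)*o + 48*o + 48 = (o + 1)*(o - 6*sqrt(2))*(o - 4*sqrt(2))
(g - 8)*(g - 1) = g^2 - 9*g + 8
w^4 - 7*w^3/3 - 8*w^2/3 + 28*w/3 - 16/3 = (w - 2)*(w - 4/3)*(w - 1)*(w + 2)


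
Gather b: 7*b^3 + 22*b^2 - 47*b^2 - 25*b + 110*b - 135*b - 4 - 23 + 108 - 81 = 7*b^3 - 25*b^2 - 50*b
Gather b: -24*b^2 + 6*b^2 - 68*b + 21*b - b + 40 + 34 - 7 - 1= -18*b^2 - 48*b + 66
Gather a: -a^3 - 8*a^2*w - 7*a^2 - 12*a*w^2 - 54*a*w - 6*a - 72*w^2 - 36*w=-a^3 + a^2*(-8*w - 7) + a*(-12*w^2 - 54*w - 6) - 72*w^2 - 36*w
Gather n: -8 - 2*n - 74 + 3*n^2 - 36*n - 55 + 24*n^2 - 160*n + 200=27*n^2 - 198*n + 63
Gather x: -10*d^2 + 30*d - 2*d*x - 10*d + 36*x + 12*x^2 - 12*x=-10*d^2 + 20*d + 12*x^2 + x*(24 - 2*d)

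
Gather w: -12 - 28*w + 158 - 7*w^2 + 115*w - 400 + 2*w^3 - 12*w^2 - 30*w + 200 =2*w^3 - 19*w^2 + 57*w - 54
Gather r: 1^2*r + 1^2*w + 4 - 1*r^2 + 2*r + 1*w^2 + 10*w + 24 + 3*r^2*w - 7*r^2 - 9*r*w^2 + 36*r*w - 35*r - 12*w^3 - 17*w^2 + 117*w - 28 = r^2*(3*w - 8) + r*(-9*w^2 + 36*w - 32) - 12*w^3 - 16*w^2 + 128*w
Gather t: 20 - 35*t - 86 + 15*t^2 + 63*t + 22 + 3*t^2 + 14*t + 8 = 18*t^2 + 42*t - 36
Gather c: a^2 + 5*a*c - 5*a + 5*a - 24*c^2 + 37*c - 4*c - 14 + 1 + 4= a^2 - 24*c^2 + c*(5*a + 33) - 9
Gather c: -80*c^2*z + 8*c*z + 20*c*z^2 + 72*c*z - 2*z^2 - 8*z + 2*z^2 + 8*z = -80*c^2*z + c*(20*z^2 + 80*z)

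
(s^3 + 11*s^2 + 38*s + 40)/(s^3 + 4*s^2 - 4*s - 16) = (s + 5)/(s - 2)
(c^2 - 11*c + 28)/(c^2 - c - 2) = (-c^2 + 11*c - 28)/(-c^2 + c + 2)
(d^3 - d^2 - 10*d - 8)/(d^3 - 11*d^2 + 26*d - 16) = (d^3 - d^2 - 10*d - 8)/(d^3 - 11*d^2 + 26*d - 16)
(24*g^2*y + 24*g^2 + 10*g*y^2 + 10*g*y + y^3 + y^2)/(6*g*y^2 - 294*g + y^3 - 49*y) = (4*g*y + 4*g + y^2 + y)/(y^2 - 49)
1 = 1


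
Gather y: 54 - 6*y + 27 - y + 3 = 84 - 7*y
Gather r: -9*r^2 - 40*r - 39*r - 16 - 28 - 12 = -9*r^2 - 79*r - 56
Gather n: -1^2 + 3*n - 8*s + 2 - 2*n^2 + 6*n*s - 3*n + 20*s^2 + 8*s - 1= -2*n^2 + 6*n*s + 20*s^2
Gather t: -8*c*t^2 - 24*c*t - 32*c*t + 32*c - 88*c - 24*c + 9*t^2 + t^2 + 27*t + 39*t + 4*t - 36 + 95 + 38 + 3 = -80*c + t^2*(10 - 8*c) + t*(70 - 56*c) + 100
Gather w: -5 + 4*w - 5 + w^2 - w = w^2 + 3*w - 10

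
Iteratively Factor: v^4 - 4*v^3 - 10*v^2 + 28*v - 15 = (v - 5)*(v^3 + v^2 - 5*v + 3) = (v - 5)*(v + 3)*(v^2 - 2*v + 1) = (v - 5)*(v - 1)*(v + 3)*(v - 1)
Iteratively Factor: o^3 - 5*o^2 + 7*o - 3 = (o - 3)*(o^2 - 2*o + 1) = (o - 3)*(o - 1)*(o - 1)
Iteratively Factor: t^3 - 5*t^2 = (t)*(t^2 - 5*t) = t*(t - 5)*(t)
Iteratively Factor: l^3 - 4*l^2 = (l)*(l^2 - 4*l) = l*(l - 4)*(l)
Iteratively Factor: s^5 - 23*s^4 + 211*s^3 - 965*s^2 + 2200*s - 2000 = (s - 4)*(s^4 - 19*s^3 + 135*s^2 - 425*s + 500) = (s - 5)*(s - 4)*(s^3 - 14*s^2 + 65*s - 100) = (s - 5)^2*(s - 4)*(s^2 - 9*s + 20) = (s - 5)^3*(s - 4)*(s - 4)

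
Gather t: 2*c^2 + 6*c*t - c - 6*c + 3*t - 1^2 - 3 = 2*c^2 - 7*c + t*(6*c + 3) - 4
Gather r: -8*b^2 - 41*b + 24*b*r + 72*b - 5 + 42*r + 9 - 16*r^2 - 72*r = -8*b^2 + 31*b - 16*r^2 + r*(24*b - 30) + 4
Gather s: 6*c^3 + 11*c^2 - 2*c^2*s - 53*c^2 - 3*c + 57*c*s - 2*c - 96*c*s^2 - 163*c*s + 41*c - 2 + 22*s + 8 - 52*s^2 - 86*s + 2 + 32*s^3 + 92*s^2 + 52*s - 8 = 6*c^3 - 42*c^2 + 36*c + 32*s^3 + s^2*(40 - 96*c) + s*(-2*c^2 - 106*c - 12)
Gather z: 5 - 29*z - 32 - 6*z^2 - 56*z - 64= -6*z^2 - 85*z - 91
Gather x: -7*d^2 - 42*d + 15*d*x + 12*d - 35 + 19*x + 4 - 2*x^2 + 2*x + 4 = -7*d^2 - 30*d - 2*x^2 + x*(15*d + 21) - 27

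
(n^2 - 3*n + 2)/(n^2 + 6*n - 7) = (n - 2)/(n + 7)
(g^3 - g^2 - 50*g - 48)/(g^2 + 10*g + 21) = (g^3 - g^2 - 50*g - 48)/(g^2 + 10*g + 21)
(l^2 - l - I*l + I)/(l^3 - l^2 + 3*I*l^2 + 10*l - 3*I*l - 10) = (l - I)/(l^2 + 3*I*l + 10)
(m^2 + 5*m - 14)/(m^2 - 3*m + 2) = (m + 7)/(m - 1)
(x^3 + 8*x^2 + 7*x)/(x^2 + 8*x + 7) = x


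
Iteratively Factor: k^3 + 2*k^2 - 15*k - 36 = (k + 3)*(k^2 - k - 12) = (k + 3)^2*(k - 4)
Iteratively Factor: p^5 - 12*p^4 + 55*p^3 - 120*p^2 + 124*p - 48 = (p - 2)*(p^4 - 10*p^3 + 35*p^2 - 50*p + 24) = (p - 2)*(p - 1)*(p^3 - 9*p^2 + 26*p - 24) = (p - 2)^2*(p - 1)*(p^2 - 7*p + 12) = (p - 3)*(p - 2)^2*(p - 1)*(p - 4)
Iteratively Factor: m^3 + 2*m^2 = (m)*(m^2 + 2*m) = m*(m + 2)*(m)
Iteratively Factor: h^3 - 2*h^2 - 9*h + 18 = (h - 2)*(h^2 - 9) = (h - 2)*(h + 3)*(h - 3)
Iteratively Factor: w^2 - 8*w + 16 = (w - 4)*(w - 4)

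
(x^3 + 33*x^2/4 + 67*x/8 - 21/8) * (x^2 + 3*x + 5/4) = x^5 + 45*x^4/4 + 275*x^3/8 + 525*x^2/16 + 83*x/32 - 105/32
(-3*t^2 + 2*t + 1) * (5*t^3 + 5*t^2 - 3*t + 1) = -15*t^5 - 5*t^4 + 24*t^3 - 4*t^2 - t + 1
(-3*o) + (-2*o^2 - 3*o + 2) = -2*o^2 - 6*o + 2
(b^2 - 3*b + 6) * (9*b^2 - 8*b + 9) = 9*b^4 - 35*b^3 + 87*b^2 - 75*b + 54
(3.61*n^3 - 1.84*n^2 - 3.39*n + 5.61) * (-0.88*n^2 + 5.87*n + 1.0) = -3.1768*n^5 + 22.8099*n^4 - 4.2076*n^3 - 26.6761*n^2 + 29.5407*n + 5.61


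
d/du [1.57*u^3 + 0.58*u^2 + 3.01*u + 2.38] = 4.71*u^2 + 1.16*u + 3.01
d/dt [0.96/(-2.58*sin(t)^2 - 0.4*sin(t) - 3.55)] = (4.9536*sin(t) + 0.384)*cos(t)/(2.58*sin(t)^2 + 0.4*sin(t) + 3.55)^2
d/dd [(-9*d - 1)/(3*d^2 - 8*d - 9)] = (27*d^2 + 6*d + 73)/(9*d^4 - 48*d^3 + 10*d^2 + 144*d + 81)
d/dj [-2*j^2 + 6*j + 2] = 6 - 4*j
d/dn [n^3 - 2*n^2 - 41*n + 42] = 3*n^2 - 4*n - 41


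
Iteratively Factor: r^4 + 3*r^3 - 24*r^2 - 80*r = (r)*(r^3 + 3*r^2 - 24*r - 80) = r*(r + 4)*(r^2 - r - 20) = r*(r + 4)^2*(r - 5)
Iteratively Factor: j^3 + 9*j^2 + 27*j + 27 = (j + 3)*(j^2 + 6*j + 9) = (j + 3)^2*(j + 3)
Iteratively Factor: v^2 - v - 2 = (v - 2)*(v + 1)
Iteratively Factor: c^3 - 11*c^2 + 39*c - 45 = (c - 3)*(c^2 - 8*c + 15) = (c - 3)^2*(c - 5)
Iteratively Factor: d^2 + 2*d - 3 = (d - 1)*(d + 3)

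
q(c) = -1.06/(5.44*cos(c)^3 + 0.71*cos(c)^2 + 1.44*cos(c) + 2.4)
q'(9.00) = -1.01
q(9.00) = 0.43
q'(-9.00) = 1.01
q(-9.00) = 0.43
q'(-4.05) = -21.03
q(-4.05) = -2.05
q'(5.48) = 0.25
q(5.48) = -0.19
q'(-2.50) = 5.70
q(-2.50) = 0.97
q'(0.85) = -0.28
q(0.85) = -0.20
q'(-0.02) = 0.00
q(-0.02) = -0.11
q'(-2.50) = 5.70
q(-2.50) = 0.97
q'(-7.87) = 0.27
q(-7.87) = -0.45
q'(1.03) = -0.36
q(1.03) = -0.26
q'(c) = -1.06*(16.32*sin(c)*cos(c)^2 + 1.42*sin(c)*cos(c) + 1.44*sin(c))/(5.44*cos(c)^3 + 0.71*cos(c)^2 + 1.44*cos(c) + 2.4)^2 = (17.2992*sin(c)^2 - 1.5052*cos(c) - 18.8256)*sin(c)/(5.44*cos(c)^3 + 0.71*cos(c)^2 + 1.44*cos(c) + 2.4)^2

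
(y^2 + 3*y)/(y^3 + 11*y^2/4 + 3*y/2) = 4*(y + 3)/(4*y^2 + 11*y + 6)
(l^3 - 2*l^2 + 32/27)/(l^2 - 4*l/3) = l - 2/3 - 8/(9*l)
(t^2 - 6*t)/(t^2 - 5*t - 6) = t/(t + 1)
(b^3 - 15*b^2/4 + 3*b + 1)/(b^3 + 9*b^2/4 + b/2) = (b^2 - 4*b + 4)/(b*(b + 2))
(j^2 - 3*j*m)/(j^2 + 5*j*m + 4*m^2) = j*(j - 3*m)/(j^2 + 5*j*m + 4*m^2)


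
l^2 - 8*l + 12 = (l - 6)*(l - 2)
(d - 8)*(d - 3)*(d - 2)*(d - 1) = d^4 - 14*d^3 + 59*d^2 - 94*d + 48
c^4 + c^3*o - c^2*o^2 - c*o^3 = c*(c - o)*(c + o)^2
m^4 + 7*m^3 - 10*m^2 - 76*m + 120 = (m - 2)^2*(m + 5)*(m + 6)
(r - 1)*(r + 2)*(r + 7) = r^3 + 8*r^2 + 5*r - 14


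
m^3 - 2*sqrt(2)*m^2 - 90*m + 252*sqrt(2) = (m - 6*sqrt(2))*(m - 3*sqrt(2))*(m + 7*sqrt(2))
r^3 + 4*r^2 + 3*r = r*(r + 1)*(r + 3)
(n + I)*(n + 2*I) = n^2 + 3*I*n - 2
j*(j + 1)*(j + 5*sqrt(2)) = j^3 + j^2 + 5*sqrt(2)*j^2 + 5*sqrt(2)*j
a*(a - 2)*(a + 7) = a^3 + 5*a^2 - 14*a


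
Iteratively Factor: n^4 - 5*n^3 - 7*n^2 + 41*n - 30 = (n - 1)*(n^3 - 4*n^2 - 11*n + 30) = (n - 2)*(n - 1)*(n^2 - 2*n - 15) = (n - 5)*(n - 2)*(n - 1)*(n + 3)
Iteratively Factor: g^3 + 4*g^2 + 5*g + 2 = (g + 1)*(g^2 + 3*g + 2) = (g + 1)*(g + 2)*(g + 1)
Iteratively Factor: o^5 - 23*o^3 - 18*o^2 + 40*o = (o - 5)*(o^4 + 5*o^3 + 2*o^2 - 8*o) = o*(o - 5)*(o^3 + 5*o^2 + 2*o - 8) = o*(o - 5)*(o - 1)*(o^2 + 6*o + 8) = o*(o - 5)*(o - 1)*(o + 4)*(o + 2)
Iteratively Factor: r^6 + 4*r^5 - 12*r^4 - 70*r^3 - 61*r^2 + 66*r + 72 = (r + 3)*(r^5 + r^4 - 15*r^3 - 25*r^2 + 14*r + 24) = (r - 1)*(r + 3)*(r^4 + 2*r^3 - 13*r^2 - 38*r - 24) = (r - 1)*(r + 1)*(r + 3)*(r^3 + r^2 - 14*r - 24) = (r - 1)*(r + 1)*(r + 2)*(r + 3)*(r^2 - r - 12) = (r - 1)*(r + 1)*(r + 2)*(r + 3)^2*(r - 4)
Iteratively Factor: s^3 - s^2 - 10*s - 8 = (s + 2)*(s^2 - 3*s - 4) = (s - 4)*(s + 2)*(s + 1)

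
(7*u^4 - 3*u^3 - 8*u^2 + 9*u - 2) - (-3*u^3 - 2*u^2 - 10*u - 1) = 7*u^4 - 6*u^2 + 19*u - 1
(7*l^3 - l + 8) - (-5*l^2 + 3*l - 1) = 7*l^3 + 5*l^2 - 4*l + 9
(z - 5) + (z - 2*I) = 2*z - 5 - 2*I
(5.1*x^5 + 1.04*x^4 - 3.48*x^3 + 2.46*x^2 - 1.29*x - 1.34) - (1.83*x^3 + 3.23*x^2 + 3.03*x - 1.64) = 5.1*x^5 + 1.04*x^4 - 5.31*x^3 - 0.77*x^2 - 4.32*x + 0.3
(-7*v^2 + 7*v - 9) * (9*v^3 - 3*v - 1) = -63*v^5 + 63*v^4 - 60*v^3 - 14*v^2 + 20*v + 9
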